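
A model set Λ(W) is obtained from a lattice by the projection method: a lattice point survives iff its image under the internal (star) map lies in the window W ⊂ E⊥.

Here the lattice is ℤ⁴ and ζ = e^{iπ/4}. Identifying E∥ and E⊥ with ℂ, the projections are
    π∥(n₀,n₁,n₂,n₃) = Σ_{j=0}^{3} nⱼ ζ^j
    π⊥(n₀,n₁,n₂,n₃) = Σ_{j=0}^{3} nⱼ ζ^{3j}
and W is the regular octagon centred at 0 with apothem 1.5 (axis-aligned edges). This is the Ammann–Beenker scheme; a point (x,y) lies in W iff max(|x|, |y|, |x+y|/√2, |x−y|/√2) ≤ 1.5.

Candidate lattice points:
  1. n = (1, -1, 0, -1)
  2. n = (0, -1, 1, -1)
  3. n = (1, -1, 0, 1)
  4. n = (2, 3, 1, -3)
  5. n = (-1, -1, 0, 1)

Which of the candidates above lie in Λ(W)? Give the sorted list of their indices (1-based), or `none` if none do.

Internal map: ζ^{3j} for j=0..3 gives (1,0), (−√2/2,√2/2), (0,−1), (√2/2,√2/2).
candidate 1: n = (1, -1, 0, -1) → π⊥ ≈ (+1.000000, -1.414214); max(|x|,|y|,|x±y|/√2) = 1.707107 > 1.5 ⇒ ∉ W
candidate 2: n = (0, -1, 1, -1) → π⊥ ≈ (+0.000000, -2.414214); max(|x|,|y|,|x±y|/√2) = 2.414214 > 1.5 ⇒ ∉ W
candidate 3: n = (1, -1, 0, 1) → π⊥ ≈ (+2.414214, +0.000000); max(|x|,|y|,|x±y|/√2) = 2.414214 > 1.5 ⇒ ∉ W
candidate 4: n = (2, 3, 1, -3) → π⊥ ≈ (-2.242641, -1.000000); max(|x|,|y|,|x±y|/√2) = 2.292893 > 1.5 ⇒ ∉ W
candidate 5: n = (-1, -1, 0, 1) → π⊥ ≈ (+0.414214, +0.000000); max(|x|,|y|,|x±y|/√2) = 0.414214 ≤ 1.5 ⇒ ∈ W

5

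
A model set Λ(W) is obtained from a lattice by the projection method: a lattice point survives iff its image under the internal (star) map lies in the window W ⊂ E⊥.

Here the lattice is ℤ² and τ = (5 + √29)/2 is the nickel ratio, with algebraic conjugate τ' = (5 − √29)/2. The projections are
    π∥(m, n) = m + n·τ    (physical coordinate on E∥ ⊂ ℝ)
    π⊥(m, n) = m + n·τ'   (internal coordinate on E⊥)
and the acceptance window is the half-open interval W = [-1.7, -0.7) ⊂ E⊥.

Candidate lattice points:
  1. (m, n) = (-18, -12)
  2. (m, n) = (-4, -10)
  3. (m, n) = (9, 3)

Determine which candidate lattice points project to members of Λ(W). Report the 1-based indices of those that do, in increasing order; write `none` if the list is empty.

none

Numerically τ ≈ 5.192582 and τ' = −1/τ ≈ -0.192582.
#1 (-18,-12): internal coord -18 + (-12)·τ' = -15.689011; -15.689011 ∉ [-1.7, -0.7) → out
#2 (-4,-10): internal coord -4 + (-10)·τ' = -2.074176; -2.074176 ∉ [-1.7, -0.7) → out
#3 (9,3): internal coord 9 + (3)·τ' = +8.422253; +8.422253 ∉ [-1.7, -0.7) → out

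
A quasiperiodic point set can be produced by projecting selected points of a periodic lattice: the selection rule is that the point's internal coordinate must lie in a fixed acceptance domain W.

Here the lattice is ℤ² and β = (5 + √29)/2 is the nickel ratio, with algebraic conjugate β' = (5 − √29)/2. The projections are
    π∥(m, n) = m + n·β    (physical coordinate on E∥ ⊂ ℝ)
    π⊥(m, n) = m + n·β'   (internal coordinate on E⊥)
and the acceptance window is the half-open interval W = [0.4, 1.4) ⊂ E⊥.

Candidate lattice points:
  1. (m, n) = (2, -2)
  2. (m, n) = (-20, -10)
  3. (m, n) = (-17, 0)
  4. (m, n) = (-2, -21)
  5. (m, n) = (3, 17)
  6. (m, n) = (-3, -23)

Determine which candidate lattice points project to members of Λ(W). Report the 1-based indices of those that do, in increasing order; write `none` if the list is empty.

Compute β' = (5−√29)/2 = -0.19258, so π⊥(m,n) = m -0.19258·n.
candidate 1: (m,n)=(2,-2) → π∥ = 2-2·β ≈ -8.38516, π⊥ = 2-2·β' ≈ 2.38516 ∉ [0.4, 1.4) ⇒ out
candidate 2: (m,n)=(-20,-10) → π∥ = -20-10·β ≈ -71.92582, π⊥ = -20-10·β' ≈ -18.07418 ∉ [0.4, 1.4) ⇒ out
candidate 3: (m,n)=(-17,0) → π∥ = -17+0·β ≈ -17.00000, π⊥ = -17+0·β' ≈ -17.00000 ∉ [0.4, 1.4) ⇒ out
candidate 4: (m,n)=(-2,-21) → π∥ = -2-21·β ≈ -111.04423, π⊥ = -2-21·β' ≈ 2.04423 ∉ [0.4, 1.4) ⇒ out
candidate 5: (m,n)=(3,17) → π∥ = 3+17·β ≈ 91.27390, π⊥ = 3+17·β' ≈ -0.27390 ∉ [0.4, 1.4) ⇒ out
candidate 6: (m,n)=(-3,-23) → π∥ = -3-23·β ≈ -122.42940, π⊥ = -3-23·β' ≈ 1.42940 ∉ [0.4, 1.4) ⇒ out

none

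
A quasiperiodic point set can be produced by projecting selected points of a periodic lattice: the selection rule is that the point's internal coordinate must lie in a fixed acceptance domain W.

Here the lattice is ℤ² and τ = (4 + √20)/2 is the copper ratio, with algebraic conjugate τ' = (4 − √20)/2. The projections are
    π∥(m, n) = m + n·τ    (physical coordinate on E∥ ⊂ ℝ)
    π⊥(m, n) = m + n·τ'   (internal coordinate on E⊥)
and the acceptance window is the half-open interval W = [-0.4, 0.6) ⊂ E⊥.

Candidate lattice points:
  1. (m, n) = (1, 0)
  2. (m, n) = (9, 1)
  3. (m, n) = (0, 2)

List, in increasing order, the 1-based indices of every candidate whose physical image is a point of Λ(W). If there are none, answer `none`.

τ' = (4−√20)/2 ≈ -0.2361.
candidate 1: (m,n)=(1,0) → π∥ = 1+0·τ ≈ 1.0000, π⊥ = 1+0·τ' ≈ 1.0000 ∉ [-0.4, 0.6) ⇒ out
candidate 2: (m,n)=(9,1) → π∥ = 9+1·τ ≈ 13.2361, π⊥ = 9+1·τ' ≈ 8.7639 ∉ [-0.4, 0.6) ⇒ out
candidate 3: (m,n)=(0,2) → π∥ = 0+2·τ ≈ 8.4721, π⊥ = 0+2·τ' ≈ -0.4721 ∉ [-0.4, 0.6) ⇒ out

none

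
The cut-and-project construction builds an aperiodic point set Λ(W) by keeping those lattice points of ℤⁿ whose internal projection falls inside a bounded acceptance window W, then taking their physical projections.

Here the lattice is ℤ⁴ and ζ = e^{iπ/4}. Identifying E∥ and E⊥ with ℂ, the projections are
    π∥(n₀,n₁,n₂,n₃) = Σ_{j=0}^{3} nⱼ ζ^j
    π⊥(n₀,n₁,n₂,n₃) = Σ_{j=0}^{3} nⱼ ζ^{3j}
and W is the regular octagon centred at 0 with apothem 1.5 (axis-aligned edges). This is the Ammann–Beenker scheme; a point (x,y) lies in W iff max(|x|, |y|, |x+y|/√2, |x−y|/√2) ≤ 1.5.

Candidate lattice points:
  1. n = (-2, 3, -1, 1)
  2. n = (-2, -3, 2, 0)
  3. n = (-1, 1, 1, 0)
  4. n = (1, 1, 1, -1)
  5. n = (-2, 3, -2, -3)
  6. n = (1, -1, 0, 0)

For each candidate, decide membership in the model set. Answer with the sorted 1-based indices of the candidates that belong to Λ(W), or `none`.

Internal map: ζ^{3j} for j=0..3 gives (1,0), (−√2/2,√2/2), (0,−1), (√2/2,√2/2).
#1 (-2, 3, -1, 1): internal (-3.414214, 3.828427); octagon support 5.121320 vs apothem 1.5 → ∉ W
#2 (-2, -3, 2, 0): internal (0.121320, -4.121320); octagon support 4.121320 vs apothem 1.5 → ∉ W
#3 (-1, 1, 1, 0): internal (-1.707107, -0.292893); octagon support 1.707107 vs apothem 1.5 → ∉ W
#4 (1, 1, 1, -1): internal (-0.414214, -1.000000); octagon support 1.000000 vs apothem 1.5 → ∈ W
#5 (-2, 3, -2, -3): internal (-6.242641, 2.000000); octagon support 6.242641 vs apothem 1.5 → ∉ W
#6 (1, -1, 0, 0): internal (1.707107, -0.707107); octagon support 1.707107 vs apothem 1.5 → ∉ W

4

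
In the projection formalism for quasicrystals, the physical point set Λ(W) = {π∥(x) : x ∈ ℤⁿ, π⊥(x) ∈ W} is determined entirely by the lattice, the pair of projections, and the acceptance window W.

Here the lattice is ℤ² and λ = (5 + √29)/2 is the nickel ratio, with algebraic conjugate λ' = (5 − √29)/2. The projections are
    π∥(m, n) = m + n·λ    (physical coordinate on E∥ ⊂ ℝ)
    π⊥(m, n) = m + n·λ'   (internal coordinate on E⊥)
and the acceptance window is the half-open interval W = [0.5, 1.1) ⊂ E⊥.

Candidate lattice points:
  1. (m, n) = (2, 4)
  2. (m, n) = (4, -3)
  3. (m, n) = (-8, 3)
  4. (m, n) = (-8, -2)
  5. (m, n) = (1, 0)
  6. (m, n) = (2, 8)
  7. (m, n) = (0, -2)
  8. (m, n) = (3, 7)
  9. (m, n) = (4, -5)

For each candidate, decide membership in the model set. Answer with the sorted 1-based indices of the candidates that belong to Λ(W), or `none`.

5

Compute λ' = (5−√29)/2 = -0.1926, so π⊥(m,n) = m -0.1926·n.
#1 (2,4): internal coord 2 + (4)·λ' = +1.2297; +1.2297 ∉ [0.5, 1.1) → out
#2 (4,-3): internal coord 4 + (-3)·λ' = +4.5777; +4.5777 ∉ [0.5, 1.1) → out
#3 (-8,3): internal coord -8 + (3)·λ' = -8.5777; -8.5777 ∉ [0.5, 1.1) → out
#4 (-8,-2): internal coord -8 + (-2)·λ' = -7.6148; -7.6148 ∉ [0.5, 1.1) → out
#5 (1,0): internal coord 1 + (0)·λ' = +1.0000; +1.0000 ∈ [0.5, 1.1) → IN Λ
#6 (2,8): internal coord 2 + (8)·λ' = +0.4593; +0.4593 ∉ [0.5, 1.1) → out
#7 (0,-2): internal coord 0 + (-2)·λ' = +0.3852; +0.3852 ∉ [0.5, 1.1) → out
#8 (3,7): internal coord 3 + (7)·λ' = +1.6519; +1.6519 ∉ [0.5, 1.1) → out
#9 (4,-5): internal coord 4 + (-5)·λ' = +4.9629; +4.9629 ∉ [0.5, 1.1) → out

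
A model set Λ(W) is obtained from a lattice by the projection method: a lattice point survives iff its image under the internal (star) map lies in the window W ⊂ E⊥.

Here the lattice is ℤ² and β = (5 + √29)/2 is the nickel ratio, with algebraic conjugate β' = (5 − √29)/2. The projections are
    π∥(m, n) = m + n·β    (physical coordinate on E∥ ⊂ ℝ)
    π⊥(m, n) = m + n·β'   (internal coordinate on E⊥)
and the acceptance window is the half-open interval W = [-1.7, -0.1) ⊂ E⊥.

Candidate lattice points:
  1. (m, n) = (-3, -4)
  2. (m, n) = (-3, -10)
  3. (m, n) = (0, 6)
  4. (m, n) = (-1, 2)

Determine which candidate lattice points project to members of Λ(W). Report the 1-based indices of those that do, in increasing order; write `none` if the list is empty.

2, 3, 4

β' = (5−√29)/2 ≈ -0.192582.
[1] lift (-3,-4): star map gives -2.229670; window check -1.7 ≤ -2.229670 < -0.1 is false → out
[2] lift (-3,-10): star map gives -1.074176; window check -1.7 ≤ -1.074176 < -0.1 is true → IN Λ
[3] lift (0,6): star map gives -1.155494; window check -1.7 ≤ -1.155494 < -0.1 is true → IN Λ
[4] lift (-1,2): star map gives -1.385165; window check -1.7 ≤ -1.385165 < -0.1 is true → IN Λ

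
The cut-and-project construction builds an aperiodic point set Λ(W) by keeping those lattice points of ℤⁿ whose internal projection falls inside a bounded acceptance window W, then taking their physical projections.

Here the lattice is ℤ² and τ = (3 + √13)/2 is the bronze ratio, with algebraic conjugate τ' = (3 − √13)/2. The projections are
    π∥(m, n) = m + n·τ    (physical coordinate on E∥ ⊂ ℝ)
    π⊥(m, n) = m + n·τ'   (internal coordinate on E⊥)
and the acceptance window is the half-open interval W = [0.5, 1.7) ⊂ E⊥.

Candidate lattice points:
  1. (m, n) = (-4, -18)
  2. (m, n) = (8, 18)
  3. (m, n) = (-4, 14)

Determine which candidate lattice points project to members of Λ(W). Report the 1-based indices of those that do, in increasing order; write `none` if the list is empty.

Compute τ' = (3−√13)/2 = -0.302776, so π⊥(m,n) = m -0.302776·n.
[1] lift (-4,-18): star map gives 1.449961; window check 0.5 ≤ 1.449961 < 1.7 is true → IN Λ
[2] lift (8,18): star map gives 2.550039; window check 0.5 ≤ 2.550039 < 1.7 is false → out
[3] lift (-4,14): star map gives -8.238859; window check 0.5 ≤ -8.238859 < 1.7 is false → out

1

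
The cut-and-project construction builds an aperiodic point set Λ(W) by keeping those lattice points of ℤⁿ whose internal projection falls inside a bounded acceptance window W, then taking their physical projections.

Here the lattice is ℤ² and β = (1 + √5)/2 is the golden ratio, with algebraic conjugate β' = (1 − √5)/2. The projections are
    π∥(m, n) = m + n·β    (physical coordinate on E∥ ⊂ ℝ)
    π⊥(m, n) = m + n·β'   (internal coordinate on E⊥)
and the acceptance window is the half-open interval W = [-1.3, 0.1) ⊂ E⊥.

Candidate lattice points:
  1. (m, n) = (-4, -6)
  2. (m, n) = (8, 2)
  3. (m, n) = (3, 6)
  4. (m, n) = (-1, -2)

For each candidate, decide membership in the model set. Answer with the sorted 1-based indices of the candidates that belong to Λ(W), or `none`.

β' = (1−√5)/2 ≈ -0.61803.
candidate 1: (m,n)=(-4,-6) → π∥ = -4-6·β ≈ -13.70820, π⊥ = -4-6·β' ≈ -0.29180 ∈ [-1.3, 0.1) ⇒ IN Λ
candidate 2: (m,n)=(8,2) → π∥ = 8+2·β ≈ 11.23607, π⊥ = 8+2·β' ≈ 6.76393 ∉ [-1.3, 0.1) ⇒ out
candidate 3: (m,n)=(3,6) → π∥ = 3+6·β ≈ 12.70820, π⊥ = 3+6·β' ≈ -0.70820 ∈ [-1.3, 0.1) ⇒ IN Λ
candidate 4: (m,n)=(-1,-2) → π∥ = -1-2·β ≈ -4.23607, π⊥ = -1-2·β' ≈ 0.23607 ∉ [-1.3, 0.1) ⇒ out

1, 3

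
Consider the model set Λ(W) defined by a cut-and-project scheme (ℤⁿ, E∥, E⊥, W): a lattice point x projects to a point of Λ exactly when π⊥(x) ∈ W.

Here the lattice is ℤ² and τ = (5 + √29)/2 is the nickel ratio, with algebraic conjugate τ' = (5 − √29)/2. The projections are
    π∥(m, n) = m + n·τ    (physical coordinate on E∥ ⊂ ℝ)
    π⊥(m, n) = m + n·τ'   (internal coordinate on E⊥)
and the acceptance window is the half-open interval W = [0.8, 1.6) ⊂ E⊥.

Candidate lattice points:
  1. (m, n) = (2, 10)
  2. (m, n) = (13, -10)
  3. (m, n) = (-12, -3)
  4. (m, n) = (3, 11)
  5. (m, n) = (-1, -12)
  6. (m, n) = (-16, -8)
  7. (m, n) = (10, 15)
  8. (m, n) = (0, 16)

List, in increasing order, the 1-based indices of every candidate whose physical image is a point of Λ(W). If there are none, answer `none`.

Numerically τ ≈ 5.1926 and τ' = −1/τ ≈ -0.1926.
#1 (2,10): internal coord 2 + (10)·τ' = +0.0742; +0.0742 ∉ [0.8, 1.6) → out
#2 (13,-10): internal coord 13 + (-10)·τ' = +14.9258; +14.9258 ∉ [0.8, 1.6) → out
#3 (-12,-3): internal coord -12 + (-3)·τ' = -11.4223; -11.4223 ∉ [0.8, 1.6) → out
#4 (3,11): internal coord 3 + (11)·τ' = +0.8816; +0.8816 ∈ [0.8, 1.6) → IN Λ
#5 (-1,-12): internal coord -1 + (-12)·τ' = +1.3110; +1.3110 ∈ [0.8, 1.6) → IN Λ
#6 (-16,-8): internal coord -16 + (-8)·τ' = -14.4593; -14.4593 ∉ [0.8, 1.6) → out
#7 (10,15): internal coord 10 + (15)·τ' = +7.1113; +7.1113 ∉ [0.8, 1.6) → out
#8 (0,16): internal coord 0 + (16)·τ' = -3.0813; -3.0813 ∉ [0.8, 1.6) → out

4, 5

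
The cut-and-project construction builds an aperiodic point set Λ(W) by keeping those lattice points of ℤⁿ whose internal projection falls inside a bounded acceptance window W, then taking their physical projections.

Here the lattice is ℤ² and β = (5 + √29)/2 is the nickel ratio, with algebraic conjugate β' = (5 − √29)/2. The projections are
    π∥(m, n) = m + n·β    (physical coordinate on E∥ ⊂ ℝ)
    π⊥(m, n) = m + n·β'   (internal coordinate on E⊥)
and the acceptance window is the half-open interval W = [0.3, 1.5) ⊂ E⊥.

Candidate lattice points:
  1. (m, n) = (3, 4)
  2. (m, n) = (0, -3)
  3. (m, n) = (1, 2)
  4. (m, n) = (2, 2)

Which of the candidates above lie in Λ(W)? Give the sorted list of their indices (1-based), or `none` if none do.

β' = (5−√29)/2 ≈ -0.1926.
[1] lift (3,4): star map gives 2.2297; window check 0.3 ≤ 2.2297 < 1.5 is false → out
[2] lift (0,-3): star map gives 0.5777; window check 0.3 ≤ 0.5777 < 1.5 is true → IN Λ
[3] lift (1,2): star map gives 0.6148; window check 0.3 ≤ 0.6148 < 1.5 is true → IN Λ
[4] lift (2,2): star map gives 1.6148; window check 0.3 ≤ 1.6148 < 1.5 is false → out

2, 3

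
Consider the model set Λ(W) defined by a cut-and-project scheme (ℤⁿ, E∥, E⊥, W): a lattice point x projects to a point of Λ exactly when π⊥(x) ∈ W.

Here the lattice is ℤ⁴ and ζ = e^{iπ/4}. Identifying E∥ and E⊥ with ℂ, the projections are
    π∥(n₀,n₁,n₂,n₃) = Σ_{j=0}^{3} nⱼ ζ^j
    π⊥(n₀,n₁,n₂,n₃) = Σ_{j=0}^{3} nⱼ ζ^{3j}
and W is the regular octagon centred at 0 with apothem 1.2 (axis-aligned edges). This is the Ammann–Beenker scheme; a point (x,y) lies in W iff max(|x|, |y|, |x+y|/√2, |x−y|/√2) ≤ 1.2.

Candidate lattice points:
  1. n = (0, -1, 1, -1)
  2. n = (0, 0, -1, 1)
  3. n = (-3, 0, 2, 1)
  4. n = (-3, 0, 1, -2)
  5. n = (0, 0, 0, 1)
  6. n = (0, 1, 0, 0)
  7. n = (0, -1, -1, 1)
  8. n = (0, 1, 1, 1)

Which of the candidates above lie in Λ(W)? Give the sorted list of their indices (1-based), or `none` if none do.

Internal map: ζ^{3j} for j=0..3 gives (1,0), (−√2/2,√2/2), (0,−1), (√2/2,√2/2).
#1 (0, -1, 1, -1): internal (0.000000, -2.414214); octagon support 2.414214 vs apothem 1.2 → ∉ W
#2 (0, 0, -1, 1): internal (0.707107, 1.707107); octagon support 1.707107 vs apothem 1.2 → ∉ W
#3 (-3, 0, 2, 1): internal (-2.292893, -1.292893); octagon support 2.535534 vs apothem 1.2 → ∉ W
#4 (-3, 0, 1, -2): internal (-4.414214, -2.414214); octagon support 4.828427 vs apothem 1.2 → ∉ W
#5 (0, 0, 0, 1): internal (0.707107, 0.707107); octagon support 1.000000 vs apothem 1.2 → ∈ W
#6 (0, 1, 0, 0): internal (-0.707107, 0.707107); octagon support 1.000000 vs apothem 1.2 → ∈ W
#7 (0, -1, -1, 1): internal (1.414214, 1.000000); octagon support 1.707107 vs apothem 1.2 → ∉ W
#8 (0, 1, 1, 1): internal (0.000000, 0.414214); octagon support 0.414214 vs apothem 1.2 → ∈ W

5, 6, 8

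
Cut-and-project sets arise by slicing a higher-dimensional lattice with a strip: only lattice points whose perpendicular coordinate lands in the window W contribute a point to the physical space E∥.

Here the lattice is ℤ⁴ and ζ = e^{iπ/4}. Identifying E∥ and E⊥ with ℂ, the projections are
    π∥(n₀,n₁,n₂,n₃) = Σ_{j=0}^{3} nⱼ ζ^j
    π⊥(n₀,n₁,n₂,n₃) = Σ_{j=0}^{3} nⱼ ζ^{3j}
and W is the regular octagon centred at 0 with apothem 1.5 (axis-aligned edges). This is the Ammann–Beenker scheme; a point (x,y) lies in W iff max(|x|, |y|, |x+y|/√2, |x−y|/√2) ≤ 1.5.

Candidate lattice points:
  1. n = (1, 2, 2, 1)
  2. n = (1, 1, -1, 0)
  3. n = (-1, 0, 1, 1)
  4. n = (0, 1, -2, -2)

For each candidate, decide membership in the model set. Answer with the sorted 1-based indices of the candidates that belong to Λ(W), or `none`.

With ζ = e^{iπ/4} the internal vectors are ζ^0,ζ^3,ζ^6,ζ^9.
candidate 1: n = (1, 2, 2, 1) → π⊥ ≈ (+0.292893, +0.121320); max(|x|,|y|,|x±y|/√2) = 0.292893 ≤ 1.5 ⇒ ∈ W
candidate 2: n = (1, 1, -1, 0) → π⊥ ≈ (+0.292893, +1.707107); max(|x|,|y|,|x±y|/√2) = 1.707107 > 1.5 ⇒ ∉ W
candidate 3: n = (-1, 0, 1, 1) → π⊥ ≈ (-0.292893, -0.292893); max(|x|,|y|,|x±y|/√2) = 0.414214 ≤ 1.5 ⇒ ∈ W
candidate 4: n = (0, 1, -2, -2) → π⊥ ≈ (-2.121320, +1.292893); max(|x|,|y|,|x±y|/√2) = 2.414214 > 1.5 ⇒ ∉ W

1, 3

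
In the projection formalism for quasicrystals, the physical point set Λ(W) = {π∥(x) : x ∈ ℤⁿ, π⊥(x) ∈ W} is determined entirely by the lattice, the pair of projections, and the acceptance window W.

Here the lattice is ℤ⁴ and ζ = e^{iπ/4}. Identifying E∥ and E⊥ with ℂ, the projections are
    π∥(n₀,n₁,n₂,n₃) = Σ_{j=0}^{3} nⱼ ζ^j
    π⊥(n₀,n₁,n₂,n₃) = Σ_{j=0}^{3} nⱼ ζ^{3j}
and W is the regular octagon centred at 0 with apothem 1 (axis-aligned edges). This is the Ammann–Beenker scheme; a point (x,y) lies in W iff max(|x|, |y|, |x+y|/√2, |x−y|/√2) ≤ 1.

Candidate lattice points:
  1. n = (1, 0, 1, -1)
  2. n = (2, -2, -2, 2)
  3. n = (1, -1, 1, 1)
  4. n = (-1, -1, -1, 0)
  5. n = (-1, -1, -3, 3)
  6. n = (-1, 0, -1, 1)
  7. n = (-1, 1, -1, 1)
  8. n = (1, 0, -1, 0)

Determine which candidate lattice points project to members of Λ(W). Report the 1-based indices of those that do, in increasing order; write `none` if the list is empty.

Internal map: ζ^{3j} for j=0..3 gives (1,0), (−√2/2,√2/2), (0,−1), (√2/2,√2/2).
#1 (1, 0, 1, -1): internal (0.29289, -1.70711); octagon support 1.70711 vs apothem 1 → ∉ W
#2 (2, -2, -2, 2): internal (4.82843, 2.00000); octagon support 4.82843 vs apothem 1 → ∉ W
#3 (1, -1, 1, 1): internal (2.41421, -1.00000); octagon support 2.41421 vs apothem 1 → ∉ W
#4 (-1, -1, -1, 0): internal (-0.29289, 0.29289); octagon support 0.41421 vs apothem 1 → ∈ W
#5 (-1, -1, -3, 3): internal (1.82843, 4.41421); octagon support 4.41421 vs apothem 1 → ∉ W
#6 (-1, 0, -1, 1): internal (-0.29289, 1.70711); octagon support 1.70711 vs apothem 1 → ∉ W
#7 (-1, 1, -1, 1): internal (-1.00000, 2.41421); octagon support 2.41421 vs apothem 1 → ∉ W
#8 (1, 0, -1, 0): internal (1.00000, 1.00000); octagon support 1.41421 vs apothem 1 → ∉ W

4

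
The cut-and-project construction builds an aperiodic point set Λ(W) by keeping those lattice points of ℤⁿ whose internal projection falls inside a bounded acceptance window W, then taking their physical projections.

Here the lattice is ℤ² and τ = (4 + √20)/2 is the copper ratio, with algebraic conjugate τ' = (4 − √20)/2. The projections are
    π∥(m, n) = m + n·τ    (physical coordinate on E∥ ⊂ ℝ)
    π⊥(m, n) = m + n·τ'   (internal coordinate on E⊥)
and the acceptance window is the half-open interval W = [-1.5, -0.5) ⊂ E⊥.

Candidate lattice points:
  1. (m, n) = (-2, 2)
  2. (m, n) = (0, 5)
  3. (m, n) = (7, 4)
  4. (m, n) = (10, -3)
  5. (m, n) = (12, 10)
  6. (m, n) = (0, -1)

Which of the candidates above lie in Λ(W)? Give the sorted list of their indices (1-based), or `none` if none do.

Compute τ' = (4−√20)/2 = -0.2361, so π⊥(m,n) = m -0.2361·n.
candidate 1: (m,n)=(-2,2) → π∥ = -2+2·τ ≈ 6.4721, π⊥ = -2+2·τ' ≈ -2.4721 ∉ [-1.5, -0.5) ⇒ out
candidate 2: (m,n)=(0,5) → π∥ = 0+5·τ ≈ 21.1803, π⊥ = 0+5·τ' ≈ -1.1803 ∈ [-1.5, -0.5) ⇒ IN Λ
candidate 3: (m,n)=(7,4) → π∥ = 7+4·τ ≈ 23.9443, π⊥ = 7+4·τ' ≈ 6.0557 ∉ [-1.5, -0.5) ⇒ out
candidate 4: (m,n)=(10,-3) → π∥ = 10-3·τ ≈ -2.7082, π⊥ = 10-3·τ' ≈ 10.7082 ∉ [-1.5, -0.5) ⇒ out
candidate 5: (m,n)=(12,10) → π∥ = 12+10·τ ≈ 54.3607, π⊥ = 12+10·τ' ≈ 9.6393 ∉ [-1.5, -0.5) ⇒ out
candidate 6: (m,n)=(0,-1) → π∥ = 0-1·τ ≈ -4.2361, π⊥ = 0-1·τ' ≈ 0.2361 ∉ [-1.5, -0.5) ⇒ out

2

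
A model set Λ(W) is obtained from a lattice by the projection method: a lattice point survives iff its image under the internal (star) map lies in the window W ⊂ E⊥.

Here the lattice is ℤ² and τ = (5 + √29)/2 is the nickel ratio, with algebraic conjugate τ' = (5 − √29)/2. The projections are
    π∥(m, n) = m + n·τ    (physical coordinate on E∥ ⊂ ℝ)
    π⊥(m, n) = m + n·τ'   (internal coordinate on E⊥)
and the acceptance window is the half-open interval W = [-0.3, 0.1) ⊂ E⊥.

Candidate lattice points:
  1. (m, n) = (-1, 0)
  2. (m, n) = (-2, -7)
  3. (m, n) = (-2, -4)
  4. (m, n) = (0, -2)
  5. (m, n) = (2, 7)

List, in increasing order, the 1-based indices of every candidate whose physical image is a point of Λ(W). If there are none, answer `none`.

none

Numerically τ ≈ 5.192582 and τ' = −1/τ ≈ -0.192582.
#1 (-1,0): internal coord -1 + (0)·τ' = -1.000000; -1.000000 ∉ [-0.3, 0.1) → out
#2 (-2,-7): internal coord -2 + (-7)·τ' = -0.651923; -0.651923 ∉ [-0.3, 0.1) → out
#3 (-2,-4): internal coord -2 + (-4)·τ' = -1.229670; -1.229670 ∉ [-0.3, 0.1) → out
#4 (0,-2): internal coord 0 + (-2)·τ' = +0.385165; +0.385165 ∉ [-0.3, 0.1) → out
#5 (2,7): internal coord 2 + (7)·τ' = +0.651923; +0.651923 ∉ [-0.3, 0.1) → out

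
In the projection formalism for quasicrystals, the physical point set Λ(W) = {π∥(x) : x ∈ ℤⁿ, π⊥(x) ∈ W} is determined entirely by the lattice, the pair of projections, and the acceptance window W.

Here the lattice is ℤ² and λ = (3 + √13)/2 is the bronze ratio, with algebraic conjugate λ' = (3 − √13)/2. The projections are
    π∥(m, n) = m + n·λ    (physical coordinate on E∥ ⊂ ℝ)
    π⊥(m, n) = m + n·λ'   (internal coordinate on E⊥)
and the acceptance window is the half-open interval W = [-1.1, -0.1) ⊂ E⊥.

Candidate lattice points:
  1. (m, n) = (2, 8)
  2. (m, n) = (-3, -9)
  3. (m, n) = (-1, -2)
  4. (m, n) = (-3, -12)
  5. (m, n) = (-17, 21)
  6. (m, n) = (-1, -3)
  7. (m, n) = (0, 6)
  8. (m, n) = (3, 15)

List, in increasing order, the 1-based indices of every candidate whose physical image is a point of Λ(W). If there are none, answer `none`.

Compute λ' = (3−√13)/2 = -0.30278, so π⊥(m,n) = m -0.30278·n.
candidate 1: (m,n)=(2,8) → π∥ = 2+8·λ ≈ 28.42221, π⊥ = 2+8·λ' ≈ -0.42221 ∈ [-1.1, -0.1) ⇒ IN Λ
candidate 2: (m,n)=(-3,-9) → π∥ = -3-9·λ ≈ -32.72498, π⊥ = -3-9·λ' ≈ -0.27502 ∈ [-1.1, -0.1) ⇒ IN Λ
candidate 3: (m,n)=(-1,-2) → π∥ = -1-2·λ ≈ -7.60555, π⊥ = -1-2·λ' ≈ -0.39445 ∈ [-1.1, -0.1) ⇒ IN Λ
candidate 4: (m,n)=(-3,-12) → π∥ = -3-12·λ ≈ -42.63331, π⊥ = -3-12·λ' ≈ 0.63331 ∉ [-1.1, -0.1) ⇒ out
candidate 5: (m,n)=(-17,21) → π∥ = -17+21·λ ≈ 52.35829, π⊥ = -17+21·λ' ≈ -23.35829 ∉ [-1.1, -0.1) ⇒ out
candidate 6: (m,n)=(-1,-3) → π∥ = -1-3·λ ≈ -10.90833, π⊥ = -1-3·λ' ≈ -0.09167 ∉ [-1.1, -0.1) ⇒ out
candidate 7: (m,n)=(0,6) → π∥ = 0+6·λ ≈ 19.81665, π⊥ = 0+6·λ' ≈ -1.81665 ∉ [-1.1, -0.1) ⇒ out
candidate 8: (m,n)=(3,15) → π∥ = 3+15·λ ≈ 52.54163, π⊥ = 3+15·λ' ≈ -1.54163 ∉ [-1.1, -0.1) ⇒ out

1, 2, 3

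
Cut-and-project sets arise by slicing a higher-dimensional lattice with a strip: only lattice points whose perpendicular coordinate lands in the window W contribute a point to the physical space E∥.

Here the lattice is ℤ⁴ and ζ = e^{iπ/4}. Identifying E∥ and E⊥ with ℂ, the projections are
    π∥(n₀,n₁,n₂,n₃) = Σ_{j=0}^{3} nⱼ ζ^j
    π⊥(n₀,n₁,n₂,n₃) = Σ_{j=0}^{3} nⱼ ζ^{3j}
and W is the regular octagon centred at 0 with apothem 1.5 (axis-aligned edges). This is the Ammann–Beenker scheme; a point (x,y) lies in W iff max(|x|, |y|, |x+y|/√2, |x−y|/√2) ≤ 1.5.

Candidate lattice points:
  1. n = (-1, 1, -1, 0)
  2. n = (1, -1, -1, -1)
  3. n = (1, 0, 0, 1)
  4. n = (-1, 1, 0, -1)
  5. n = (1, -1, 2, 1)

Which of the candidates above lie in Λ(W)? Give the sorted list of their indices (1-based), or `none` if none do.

2

Internal map: ζ^{3j} for j=0..3 gives (1,0), (−√2/2,√2/2), (0,−1), (√2/2,√2/2).
candidate 1: n = (-1, 1, -1, 0) → π⊥ ≈ (-1.707107, +1.707107); max(|x|,|y|,|x±y|/√2) = 2.414214 > 1.5 ⇒ ∉ W
candidate 2: n = (1, -1, -1, -1) → π⊥ ≈ (+1.000000, -0.414214); max(|x|,|y|,|x±y|/√2) = 1.000000 ≤ 1.5 ⇒ ∈ W
candidate 3: n = (1, 0, 0, 1) → π⊥ ≈ (+1.707107, +0.707107); max(|x|,|y|,|x±y|/√2) = 1.707107 > 1.5 ⇒ ∉ W
candidate 4: n = (-1, 1, 0, -1) → π⊥ ≈ (-2.414214, +0.000000); max(|x|,|y|,|x±y|/√2) = 2.414214 > 1.5 ⇒ ∉ W
candidate 5: n = (1, -1, 2, 1) → π⊥ ≈ (+2.414214, -2.000000); max(|x|,|y|,|x±y|/√2) = 3.121320 > 1.5 ⇒ ∉ W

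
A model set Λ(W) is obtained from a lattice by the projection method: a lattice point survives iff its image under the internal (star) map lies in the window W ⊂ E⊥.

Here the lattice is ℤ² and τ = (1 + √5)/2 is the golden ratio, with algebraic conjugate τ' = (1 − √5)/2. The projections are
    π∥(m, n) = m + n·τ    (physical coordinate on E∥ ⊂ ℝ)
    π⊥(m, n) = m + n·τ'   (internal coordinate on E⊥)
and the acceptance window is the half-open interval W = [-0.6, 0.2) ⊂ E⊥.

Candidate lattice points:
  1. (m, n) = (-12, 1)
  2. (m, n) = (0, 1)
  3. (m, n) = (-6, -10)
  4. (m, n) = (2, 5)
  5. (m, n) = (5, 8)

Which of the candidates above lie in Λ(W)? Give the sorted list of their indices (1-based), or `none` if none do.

3, 5

Numerically τ ≈ 1.618034 and τ' = −1/τ ≈ -0.618034.
[1] lift (-12,1): star map gives -12.618034; window check -0.6 ≤ -12.618034 < 0.2 is false → out
[2] lift (0,1): star map gives -0.618034; window check -0.6 ≤ -0.618034 < 0.2 is false → out
[3] lift (-6,-10): star map gives 0.180340; window check -0.6 ≤ 0.180340 < 0.2 is true → IN Λ
[4] lift (2,5): star map gives -1.090170; window check -0.6 ≤ -1.090170 < 0.2 is false → out
[5] lift (5,8): star map gives 0.055728; window check -0.6 ≤ 0.055728 < 0.2 is true → IN Λ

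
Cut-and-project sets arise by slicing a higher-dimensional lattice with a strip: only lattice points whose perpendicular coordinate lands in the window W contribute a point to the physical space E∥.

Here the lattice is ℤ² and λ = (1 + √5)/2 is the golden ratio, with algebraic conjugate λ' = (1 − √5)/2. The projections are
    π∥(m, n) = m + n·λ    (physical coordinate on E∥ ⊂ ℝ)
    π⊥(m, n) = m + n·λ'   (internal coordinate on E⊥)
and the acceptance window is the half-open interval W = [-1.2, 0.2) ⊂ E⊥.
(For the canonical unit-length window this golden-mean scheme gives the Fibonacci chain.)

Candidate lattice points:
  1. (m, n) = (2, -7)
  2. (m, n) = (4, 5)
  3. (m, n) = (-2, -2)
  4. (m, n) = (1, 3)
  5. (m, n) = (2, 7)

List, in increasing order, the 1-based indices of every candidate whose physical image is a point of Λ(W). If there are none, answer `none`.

3, 4

Compute λ' = (1−√5)/2 = -0.618034, so π⊥(m,n) = m -0.618034·n.
candidate 1: (m,n)=(2,-7) → π∥ = 2-7·λ ≈ -9.326238, π⊥ = 2-7·λ' ≈ 6.326238 ∉ [-1.2, 0.2) ⇒ out
candidate 2: (m,n)=(4,5) → π∥ = 4+5·λ ≈ 12.090170, π⊥ = 4+5·λ' ≈ 0.909830 ∉ [-1.2, 0.2) ⇒ out
candidate 3: (m,n)=(-2,-2) → π∥ = -2-2·λ ≈ -5.236068, π⊥ = -2-2·λ' ≈ -0.763932 ∈ [-1.2, 0.2) ⇒ IN Λ
candidate 4: (m,n)=(1,3) → π∥ = 1+3·λ ≈ 5.854102, π⊥ = 1+3·λ' ≈ -0.854102 ∈ [-1.2, 0.2) ⇒ IN Λ
candidate 5: (m,n)=(2,7) → π∥ = 2+7·λ ≈ 13.326238, π⊥ = 2+7·λ' ≈ -2.326238 ∉ [-1.2, 0.2) ⇒ out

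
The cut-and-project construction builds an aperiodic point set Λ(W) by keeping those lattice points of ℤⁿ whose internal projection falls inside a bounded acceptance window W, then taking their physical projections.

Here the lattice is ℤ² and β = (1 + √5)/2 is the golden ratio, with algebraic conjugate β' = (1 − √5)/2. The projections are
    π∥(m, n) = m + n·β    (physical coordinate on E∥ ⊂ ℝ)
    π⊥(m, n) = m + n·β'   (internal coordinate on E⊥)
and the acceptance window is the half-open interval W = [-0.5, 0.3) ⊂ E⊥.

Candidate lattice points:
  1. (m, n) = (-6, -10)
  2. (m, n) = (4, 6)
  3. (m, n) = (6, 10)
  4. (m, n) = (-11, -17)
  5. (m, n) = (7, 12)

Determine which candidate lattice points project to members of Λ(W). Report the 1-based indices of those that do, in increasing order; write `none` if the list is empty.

β' = (1−√5)/2 ≈ -0.61803.
candidate 1: (m,n)=(-6,-10) → π∥ = -6-10·β ≈ -22.18034, π⊥ = -6-10·β' ≈ 0.18034 ∈ [-0.5, 0.3) ⇒ IN Λ
candidate 2: (m,n)=(4,6) → π∥ = 4+6·β ≈ 13.70820, π⊥ = 4+6·β' ≈ 0.29180 ∈ [-0.5, 0.3) ⇒ IN Λ
candidate 3: (m,n)=(6,10) → π∥ = 6+10·β ≈ 22.18034, π⊥ = 6+10·β' ≈ -0.18034 ∈ [-0.5, 0.3) ⇒ IN Λ
candidate 4: (m,n)=(-11,-17) → π∥ = -11-17·β ≈ -38.50658, π⊥ = -11-17·β' ≈ -0.49342 ∈ [-0.5, 0.3) ⇒ IN Λ
candidate 5: (m,n)=(7,12) → π∥ = 7+12·β ≈ 26.41641, π⊥ = 7+12·β' ≈ -0.41641 ∈ [-0.5, 0.3) ⇒ IN Λ

1, 2, 3, 4, 5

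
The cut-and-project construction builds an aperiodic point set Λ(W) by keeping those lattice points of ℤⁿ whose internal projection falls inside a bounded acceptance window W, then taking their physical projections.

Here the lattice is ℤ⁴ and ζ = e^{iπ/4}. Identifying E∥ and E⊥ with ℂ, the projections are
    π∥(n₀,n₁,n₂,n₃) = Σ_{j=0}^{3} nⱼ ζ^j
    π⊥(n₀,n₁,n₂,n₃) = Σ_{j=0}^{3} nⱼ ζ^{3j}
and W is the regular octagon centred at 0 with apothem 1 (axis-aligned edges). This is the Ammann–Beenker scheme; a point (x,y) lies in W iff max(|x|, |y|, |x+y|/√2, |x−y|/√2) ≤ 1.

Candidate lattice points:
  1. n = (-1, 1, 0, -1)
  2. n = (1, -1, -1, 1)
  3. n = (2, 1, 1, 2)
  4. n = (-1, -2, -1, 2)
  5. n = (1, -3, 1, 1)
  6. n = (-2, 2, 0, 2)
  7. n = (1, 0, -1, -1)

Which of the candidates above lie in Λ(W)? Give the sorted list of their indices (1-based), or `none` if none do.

7

π⊥(n) = n₀ + n₁ζ³ + n₂ζ⁶ + n₃ζ⁹ where ζ = e^{iπ/4}.
candidate 1: n = (-1, 1, 0, -1) → π⊥ ≈ (-2.414214, +0.000000); max(|x|,|y|,|x±y|/√2) = 2.414214 > 1 ⇒ ∉ W
candidate 2: n = (1, -1, -1, 1) → π⊥ ≈ (+2.414214, +1.000000); max(|x|,|y|,|x±y|/√2) = 2.414214 > 1 ⇒ ∉ W
candidate 3: n = (2, 1, 1, 2) → π⊥ ≈ (+2.707107, +1.121320); max(|x|,|y|,|x±y|/√2) = 2.707107 > 1 ⇒ ∉ W
candidate 4: n = (-1, -2, -1, 2) → π⊥ ≈ (+1.828427, +1.000000); max(|x|,|y|,|x±y|/√2) = 2.000000 > 1 ⇒ ∉ W
candidate 5: n = (1, -3, 1, 1) → π⊥ ≈ (+3.828427, -2.414214); max(|x|,|y|,|x±y|/√2) = 4.414214 > 1 ⇒ ∉ W
candidate 6: n = (-2, 2, 0, 2) → π⊥ ≈ (-2.000000, +2.828427); max(|x|,|y|,|x±y|/√2) = 3.414214 > 1 ⇒ ∉ W
candidate 7: n = (1, 0, -1, -1) → π⊥ ≈ (+0.292893, +0.292893); max(|x|,|y|,|x±y|/√2) = 0.414214 ≤ 1 ⇒ ∈ W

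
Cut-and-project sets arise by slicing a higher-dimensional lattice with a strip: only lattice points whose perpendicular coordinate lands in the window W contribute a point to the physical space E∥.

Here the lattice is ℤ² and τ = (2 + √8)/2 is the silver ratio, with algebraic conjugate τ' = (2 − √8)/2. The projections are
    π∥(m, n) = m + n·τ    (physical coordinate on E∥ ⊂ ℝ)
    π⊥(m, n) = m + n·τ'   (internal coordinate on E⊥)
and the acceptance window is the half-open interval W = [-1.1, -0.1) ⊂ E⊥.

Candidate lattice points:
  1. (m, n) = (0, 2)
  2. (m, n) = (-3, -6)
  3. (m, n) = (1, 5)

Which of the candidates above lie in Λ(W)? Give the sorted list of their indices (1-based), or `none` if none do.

1, 2, 3

τ' = (2−√8)/2 ≈ -0.414214.
candidate 1: (m,n)=(0,2) → π∥ = 0+2·τ ≈ 4.828427, π⊥ = 0+2·τ' ≈ -0.828427 ∈ [-1.1, -0.1) ⇒ IN Λ
candidate 2: (m,n)=(-3,-6) → π∥ = -3-6·τ ≈ -17.485281, π⊥ = -3-6·τ' ≈ -0.514719 ∈ [-1.1, -0.1) ⇒ IN Λ
candidate 3: (m,n)=(1,5) → π∥ = 1+5·τ ≈ 13.071068, π⊥ = 1+5·τ' ≈ -1.071068 ∈ [-1.1, -0.1) ⇒ IN Λ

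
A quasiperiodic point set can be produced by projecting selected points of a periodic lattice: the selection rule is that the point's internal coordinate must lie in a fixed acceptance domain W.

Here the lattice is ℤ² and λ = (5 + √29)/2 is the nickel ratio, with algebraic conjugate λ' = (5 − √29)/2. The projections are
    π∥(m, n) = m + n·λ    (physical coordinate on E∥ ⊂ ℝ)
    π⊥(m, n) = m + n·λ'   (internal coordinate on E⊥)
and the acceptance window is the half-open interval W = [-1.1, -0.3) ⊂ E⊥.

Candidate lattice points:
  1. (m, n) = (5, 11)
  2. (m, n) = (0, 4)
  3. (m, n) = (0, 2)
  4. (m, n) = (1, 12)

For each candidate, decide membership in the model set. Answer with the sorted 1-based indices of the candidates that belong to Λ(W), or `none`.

Compute λ' = (5−√29)/2 = -0.1926, so π⊥(m,n) = m -0.1926·n.
candidate 1: (m,n)=(5,11) → π∥ = 5+11·λ ≈ 62.1184, π⊥ = 5+11·λ' ≈ 2.8816 ∉ [-1.1, -0.3) ⇒ out
candidate 2: (m,n)=(0,4) → π∥ = 0+4·λ ≈ 20.7703, π⊥ = 0+4·λ' ≈ -0.7703 ∈ [-1.1, -0.3) ⇒ IN Λ
candidate 3: (m,n)=(0,2) → π∥ = 0+2·λ ≈ 10.3852, π⊥ = 0+2·λ' ≈ -0.3852 ∈ [-1.1, -0.3) ⇒ IN Λ
candidate 4: (m,n)=(1,12) → π∥ = 1+12·λ ≈ 63.3110, π⊥ = 1+12·λ' ≈ -1.3110 ∉ [-1.1, -0.3) ⇒ out

2, 3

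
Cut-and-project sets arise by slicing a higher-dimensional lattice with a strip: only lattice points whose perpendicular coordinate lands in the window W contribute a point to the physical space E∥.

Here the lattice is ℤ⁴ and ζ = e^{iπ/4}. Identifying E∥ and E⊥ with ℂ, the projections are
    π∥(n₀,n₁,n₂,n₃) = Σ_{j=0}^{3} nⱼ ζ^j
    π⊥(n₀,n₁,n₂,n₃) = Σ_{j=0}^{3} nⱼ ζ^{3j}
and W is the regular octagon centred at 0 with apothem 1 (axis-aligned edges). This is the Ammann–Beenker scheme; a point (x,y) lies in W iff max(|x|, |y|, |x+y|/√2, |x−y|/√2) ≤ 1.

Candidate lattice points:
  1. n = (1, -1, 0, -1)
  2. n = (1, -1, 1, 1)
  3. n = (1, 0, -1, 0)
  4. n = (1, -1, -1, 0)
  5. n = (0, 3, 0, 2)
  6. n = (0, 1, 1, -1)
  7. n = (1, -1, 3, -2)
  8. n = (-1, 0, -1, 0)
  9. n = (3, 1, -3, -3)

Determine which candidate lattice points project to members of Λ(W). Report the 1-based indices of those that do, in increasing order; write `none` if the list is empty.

With ζ = e^{iπ/4} the internal vectors are ζ^0,ζ^3,ζ^6,ζ^9.
#1 (1, -1, 0, -1): internal (1.000000, -1.414214); octagon support 1.707107 vs apothem 1 → ∉ W
#2 (1, -1, 1, 1): internal (2.414214, -1.000000); octagon support 2.414214 vs apothem 1 → ∉ W
#3 (1, 0, -1, 0): internal (1.000000, 1.000000); octagon support 1.414214 vs apothem 1 → ∉ W
#4 (1, -1, -1, 0): internal (1.707107, 0.292893); octagon support 1.707107 vs apothem 1 → ∉ W
#5 (0, 3, 0, 2): internal (-0.707107, 3.535534); octagon support 3.535534 vs apothem 1 → ∉ W
#6 (0, 1, 1, -1): internal (-1.414214, -1.000000); octagon support 1.707107 vs apothem 1 → ∉ W
#7 (1, -1, 3, -2): internal (0.292893, -5.121320); octagon support 5.121320 vs apothem 1 → ∉ W
#8 (-1, 0, -1, 0): internal (-1.000000, 1.000000); octagon support 1.414214 vs apothem 1 → ∉ W
#9 (3, 1, -3, -3): internal (0.171573, 1.585786); octagon support 1.585786 vs apothem 1 → ∉ W

none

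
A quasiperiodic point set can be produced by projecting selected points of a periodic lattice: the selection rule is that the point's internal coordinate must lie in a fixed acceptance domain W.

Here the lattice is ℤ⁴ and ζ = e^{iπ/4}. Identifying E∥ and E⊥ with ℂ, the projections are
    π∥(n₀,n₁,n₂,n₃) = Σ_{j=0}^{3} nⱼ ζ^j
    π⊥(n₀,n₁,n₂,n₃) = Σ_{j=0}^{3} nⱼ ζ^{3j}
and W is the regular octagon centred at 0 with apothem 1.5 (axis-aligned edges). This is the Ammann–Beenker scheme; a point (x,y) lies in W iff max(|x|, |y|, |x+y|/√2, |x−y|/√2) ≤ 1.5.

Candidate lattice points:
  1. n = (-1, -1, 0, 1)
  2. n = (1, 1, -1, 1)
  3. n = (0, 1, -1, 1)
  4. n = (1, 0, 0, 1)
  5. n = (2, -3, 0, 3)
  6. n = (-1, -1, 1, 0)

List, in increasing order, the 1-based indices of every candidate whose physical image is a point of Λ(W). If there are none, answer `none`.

1

With ζ = e^{iπ/4} the internal vectors are ζ^0,ζ^3,ζ^6,ζ^9.
candidate 1: n = (-1, -1, 0, 1) → π⊥ ≈ (+0.4142, +0.0000); max(|x|,|y|,|x±y|/√2) = 0.4142 ≤ 1.5 ⇒ ∈ W
candidate 2: n = (1, 1, -1, 1) → π⊥ ≈ (+1.0000, +2.4142); max(|x|,|y|,|x±y|/√2) = 2.4142 > 1.5 ⇒ ∉ W
candidate 3: n = (0, 1, -1, 1) → π⊥ ≈ (+0.0000, +2.4142); max(|x|,|y|,|x±y|/√2) = 2.4142 > 1.5 ⇒ ∉ W
candidate 4: n = (1, 0, 0, 1) → π⊥ ≈ (+1.7071, +0.7071); max(|x|,|y|,|x±y|/√2) = 1.7071 > 1.5 ⇒ ∉ W
candidate 5: n = (2, -3, 0, 3) → π⊥ ≈ (+6.2426, +0.0000); max(|x|,|y|,|x±y|/√2) = 6.2426 > 1.5 ⇒ ∉ W
candidate 6: n = (-1, -1, 1, 0) → π⊥ ≈ (-0.2929, -1.7071); max(|x|,|y|,|x±y|/√2) = 1.7071 > 1.5 ⇒ ∉ W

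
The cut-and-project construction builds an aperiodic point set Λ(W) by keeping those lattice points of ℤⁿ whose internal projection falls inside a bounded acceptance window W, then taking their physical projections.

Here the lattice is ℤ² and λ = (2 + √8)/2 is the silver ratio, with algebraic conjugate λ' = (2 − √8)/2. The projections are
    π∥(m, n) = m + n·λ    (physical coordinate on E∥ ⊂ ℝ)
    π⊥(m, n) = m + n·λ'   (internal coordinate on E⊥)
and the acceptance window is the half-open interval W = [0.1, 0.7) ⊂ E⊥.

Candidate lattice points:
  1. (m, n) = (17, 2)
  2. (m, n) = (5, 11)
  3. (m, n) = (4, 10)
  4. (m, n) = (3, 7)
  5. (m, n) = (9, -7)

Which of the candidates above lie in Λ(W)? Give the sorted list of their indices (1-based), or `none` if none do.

λ' = (2−√8)/2 ≈ -0.4142.
candidate 1: (m,n)=(17,2) → π∥ = 17+2·λ ≈ 21.8284, π⊥ = 17+2·λ' ≈ 16.1716 ∉ [0.1, 0.7) ⇒ out
candidate 2: (m,n)=(5,11) → π∥ = 5+11·λ ≈ 31.5563, π⊥ = 5+11·λ' ≈ 0.4437 ∈ [0.1, 0.7) ⇒ IN Λ
candidate 3: (m,n)=(4,10) → π∥ = 4+10·λ ≈ 28.1421, π⊥ = 4+10·λ' ≈ -0.1421 ∉ [0.1, 0.7) ⇒ out
candidate 4: (m,n)=(3,7) → π∥ = 3+7·λ ≈ 19.8995, π⊥ = 3+7·λ' ≈ 0.1005 ∈ [0.1, 0.7) ⇒ IN Λ
candidate 5: (m,n)=(9,-7) → π∥ = 9-7·λ ≈ -7.8995, π⊥ = 9-7·λ' ≈ 11.8995 ∉ [0.1, 0.7) ⇒ out

2, 4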